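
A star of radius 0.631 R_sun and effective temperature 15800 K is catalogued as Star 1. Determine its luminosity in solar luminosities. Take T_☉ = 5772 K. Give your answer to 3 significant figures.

22.4 solar luminosities

L/L_☉ = (R/R_☉)² (T/T_☉)⁴ = (0.631)² × (15800/5772)⁴
       = 0.3982 × (2.737)⁴ = 0.3982 × 56.15 = 22.36.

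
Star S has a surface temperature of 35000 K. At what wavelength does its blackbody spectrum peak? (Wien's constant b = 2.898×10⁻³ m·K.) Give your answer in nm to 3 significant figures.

λ_max = b/T = 2.898×10⁻³ / 35000 = 8.28×10^-8 m = 82.80 nm.

82.8 nm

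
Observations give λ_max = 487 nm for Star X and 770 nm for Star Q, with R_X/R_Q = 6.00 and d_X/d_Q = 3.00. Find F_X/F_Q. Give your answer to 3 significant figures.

Wien's law: T_X/T_Q = λ_Q/λ_X = 770/487 = 1.581.
L_X/L_Q = (R_X/R_Q)²(T_X/T_Q)⁴ = (6.00)²(1.581)⁴ = 225.0.
F_X/F_Q = (L_X/L_Q)/(d_X/d_Q)² = 225.0/(3.00)² = 25.00.

25.0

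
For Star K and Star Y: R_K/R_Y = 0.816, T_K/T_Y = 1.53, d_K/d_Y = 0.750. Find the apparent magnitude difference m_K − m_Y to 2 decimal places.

-2.03

L_K/L_Y = (0.816)²(1.53)⁴ = 3.649.
F_K/F_Y = (L_K/L_Y)/(d_K/d_Y)² = 3.649/0.5625 = 6.487.
m_K − m_Y = −2.5 log₁₀(6.487) = -2.03.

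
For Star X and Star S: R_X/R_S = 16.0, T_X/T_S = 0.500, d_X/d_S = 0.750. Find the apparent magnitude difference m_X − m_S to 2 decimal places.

-3.63

L_X/L_S = (16.0)²(0.500)⁴ = 16.00.
F_X/F_S = (L_X/L_S)/(d_X/d_S)² = 16.00/0.5625 = 28.44.
m_X − m_S = −2.5 log₁₀(28.44) = -3.63.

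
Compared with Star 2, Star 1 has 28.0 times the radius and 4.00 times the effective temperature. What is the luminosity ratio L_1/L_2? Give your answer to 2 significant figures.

2.0×10^5

From the Stefan–Boltzmann law, L ∝ R²T⁴, so
L_1/L_2 = (R_1/R_2)² (T_1/T_2)⁴ = (28.0)² × (4.00)⁴ = 784.0 × 256.0 = 2.007×10^5.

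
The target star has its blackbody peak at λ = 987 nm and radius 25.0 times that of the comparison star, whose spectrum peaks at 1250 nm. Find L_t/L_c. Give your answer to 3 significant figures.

Wien's law gives T ∝ 1/λ_max, so T_t/T_c = λ_c/λ_t = 1250/987 = 1.266.
Then L ∝ R²T⁴ gives L_t/L_c = (25.0)² × (1.266)⁴ = 625.0 × 2.573 = 1608.

1.61×10^3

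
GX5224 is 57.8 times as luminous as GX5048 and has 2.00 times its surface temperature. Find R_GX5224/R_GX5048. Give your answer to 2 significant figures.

1.9

L ∝ R²T⁴ gives R ∝ √L / T², so
R_GX5224/R_GX5048 = √(57.8) / (2.00)² = 7.603 / 4.000 = 1.901.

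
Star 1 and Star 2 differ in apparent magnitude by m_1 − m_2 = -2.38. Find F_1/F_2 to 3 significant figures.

8.95

F_1/F_2 = 10^(−(m_1 − m_2)/2.5) = 10^(2.38/2.5) = 10^0.952 = 8.954.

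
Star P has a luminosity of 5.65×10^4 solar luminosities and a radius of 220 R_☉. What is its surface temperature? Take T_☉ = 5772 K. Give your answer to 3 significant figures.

T/T_☉ = (L/L_☉)^(1/4) / (R/R_☉)^(1/2)
T = 5772 × (5.65×10^4)^(1/4) / √(220) = 5772 × 15.42 / 14.83 = 6000 K.

6.00×10^3 K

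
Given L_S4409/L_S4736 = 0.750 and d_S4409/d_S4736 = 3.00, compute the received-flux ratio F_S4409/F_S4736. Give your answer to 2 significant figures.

0.083

F = L/(4πd²), so F_S4409/F_S4736 = (L_S4409/L_S4736) / (d_S4409/d_S4736)²
= 0.750 / (3.00)² = 0.750 / 9.000 = 0.08333.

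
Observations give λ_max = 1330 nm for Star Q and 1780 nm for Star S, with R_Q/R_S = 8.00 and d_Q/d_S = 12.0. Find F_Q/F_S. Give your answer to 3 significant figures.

1.43

Wien's law: T_Q/T_S = λ_S/λ_Q = 1780/1330 = 1.338.
L_Q/L_S = (R_Q/R_S)²(T_Q/T_S)⁴ = (8.00)²(1.338)⁴ = 205.3.
F_Q/F_S = (L_Q/L_S)/(d_Q/d_S)² = 205.3/(12.0)² = 1.426.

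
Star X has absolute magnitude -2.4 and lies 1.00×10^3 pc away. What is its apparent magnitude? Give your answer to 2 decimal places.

m = M + 5 log₁₀(d/10 pc) = -2.4 + 5 log₁₀(1.00×10^3/10)
  = -2.4 + 5 × 2.000 = -2.4 + 10.00 = 7.60.

7.60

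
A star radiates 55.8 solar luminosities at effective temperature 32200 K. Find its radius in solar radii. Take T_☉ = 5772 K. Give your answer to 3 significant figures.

0.240 solar radii

R/R_☉ = √(L/L_☉) / (T/T_☉)² = √(55.8) / (5.579)²
       = 7.470 / 31.12 = 0.2400.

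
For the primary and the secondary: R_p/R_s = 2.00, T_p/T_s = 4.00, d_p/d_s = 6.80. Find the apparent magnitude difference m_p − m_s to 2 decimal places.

-3.36

L_p/L_s = (2.00)²(4.00)⁴ = 1024.
F_p/F_s = (L_p/L_s)/(d_p/d_s)² = 1024/46.24 = 22.15.
m_p − m_s = −2.5 log₁₀(22.15) = -3.36.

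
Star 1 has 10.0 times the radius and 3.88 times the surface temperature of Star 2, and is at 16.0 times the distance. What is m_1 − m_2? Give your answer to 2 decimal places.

L_1/L_2 = (10.0)²(3.88)⁴ = 2.266×10^4.
F_1/F_2 = (L_1/L_2)/(d_1/d_2)² = 2.266×10^4/256.0 = 88.53.
m_1 − m_2 = −2.5 log₁₀(88.53) = -4.87.

-4.87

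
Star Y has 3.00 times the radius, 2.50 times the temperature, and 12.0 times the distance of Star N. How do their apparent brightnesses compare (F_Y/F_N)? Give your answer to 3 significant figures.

L_Y/L_N = (R_Y/R_N)²(T_Y/T_N)⁴ = (3.00)² × (2.50)⁴ = 351.6.
F_Y/F_N = (L_Y/L_N)/(d_Y/d_N)² = 351.6 / (12.0)² = 2.441.

2.44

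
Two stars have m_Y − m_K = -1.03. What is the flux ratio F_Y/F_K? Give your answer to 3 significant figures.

F_Y/F_K = 10^(−(m_Y − m_K)/2.5) = 10^(1.03/2.5) = 10^0.412 = 2.582.

2.58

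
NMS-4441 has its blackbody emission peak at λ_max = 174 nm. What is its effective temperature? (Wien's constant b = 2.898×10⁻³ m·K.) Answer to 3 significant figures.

T = b/λ_max = 2.898×10⁻³ / (174×10⁻⁹) = 1.666×10^4 K.

1.67×10^4 K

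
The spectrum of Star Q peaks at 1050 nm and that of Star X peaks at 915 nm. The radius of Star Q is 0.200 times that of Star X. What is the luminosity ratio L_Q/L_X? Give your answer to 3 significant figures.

0.0231

Wien's law gives T ∝ 1/λ_max, so T_Q/T_X = λ_X/λ_Q = 915/1050 = 0.8714.
Then L ∝ R²T⁴ gives L_Q/L_X = (0.200)² × (0.8714)⁴ = 0.04000 × 0.5767 = 0.02307.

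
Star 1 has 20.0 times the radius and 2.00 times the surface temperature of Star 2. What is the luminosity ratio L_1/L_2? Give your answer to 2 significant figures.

6.4×10^3

From the Stefan–Boltzmann law, L ∝ R²T⁴, so
L_1/L_2 = (R_1/R_2)² (T_1/T_2)⁴ = (20.0)² × (2.00)⁴ = 400.0 × 16.00 = 6400.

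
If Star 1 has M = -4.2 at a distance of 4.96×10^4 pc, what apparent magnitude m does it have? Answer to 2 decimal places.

14.28

m = M + 5 log₁₀(d/10 pc) = -4.2 + 5 log₁₀(4.96×10^4/10)
  = -4.2 + 5 × 3.695 = -4.2 + 18.48 = 14.28.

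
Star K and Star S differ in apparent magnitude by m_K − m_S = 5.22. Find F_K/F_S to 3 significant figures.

0.00817

F_K/F_S = 10^(−(m_K − m_S)/2.5) = 10^(-5.22/2.5) = 10^-2.088 = 0.008166.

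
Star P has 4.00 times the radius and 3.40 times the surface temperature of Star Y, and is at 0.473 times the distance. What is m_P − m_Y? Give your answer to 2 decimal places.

-9.95

L_P/L_Y = (4.00)²(3.40)⁴ = 2138.
F_P/F_Y = (L_P/L_Y)/(d_P/d_Y)² = 2138/0.2237 = 9557.
m_P − m_Y = −2.5 log₁₀(9557) = -9.95.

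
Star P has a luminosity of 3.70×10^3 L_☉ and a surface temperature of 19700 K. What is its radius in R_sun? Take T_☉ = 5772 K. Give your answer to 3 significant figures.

5.22 R_sun

R/R_☉ = √(L/L_☉) / (T/T_☉)² = √(3.70×10^3) / (3.413)²
       = 60.83 / 11.65 = 5.222.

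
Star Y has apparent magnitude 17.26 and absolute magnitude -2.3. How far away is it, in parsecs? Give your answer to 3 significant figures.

8.17×10^4 pc

m − M = 5 log₁₀(d/10 pc)
17.26 − (-2.3) = 19.56 = 5 log₁₀(d/10)
d = 10 × 10^(19.56/5) = 10 × 10^3.912 = 8.166×10^4 pc.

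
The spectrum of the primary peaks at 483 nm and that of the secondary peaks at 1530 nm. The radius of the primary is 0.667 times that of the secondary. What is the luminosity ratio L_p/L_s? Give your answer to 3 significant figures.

Wien's law gives T ∝ 1/λ_max, so T_p/T_s = λ_s/λ_p = 1530/483 = 3.168.
Then L ∝ R²T⁴ gives L_p/L_s = (0.667)² × (3.168)⁴ = 0.4449 × 100.7 = 44.79.

44.8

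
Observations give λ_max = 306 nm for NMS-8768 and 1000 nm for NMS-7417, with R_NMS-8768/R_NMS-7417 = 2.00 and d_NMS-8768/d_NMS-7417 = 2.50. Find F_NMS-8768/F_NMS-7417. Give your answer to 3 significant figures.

Wien's law: T_NMS-8768/T_NMS-7417 = λ_NMS-7417/λ_NMS-8768 = 1000/306 = 3.268.
L_NMS-8768/L_NMS-7417 = (R_NMS-8768/R_NMS-7417)²(T_NMS-8768/T_NMS-7417)⁴ = (2.00)²(3.268)⁴ = 456.2.
F_NMS-8768/F_NMS-7417 = (L_NMS-8768/L_NMS-7417)/(d_NMS-8768/d_NMS-7417)² = 456.2/(2.50)² = 73.00.

73.0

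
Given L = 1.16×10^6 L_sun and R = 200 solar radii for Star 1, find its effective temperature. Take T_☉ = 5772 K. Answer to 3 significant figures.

1.34×10^4 K

T/T_☉ = (L/L_☉)^(1/4) / (R/R_☉)^(1/2)
T = 5772 × (1.16×10^6)^(1/4) / √(200) = 5772 × 32.82 / 14.14 = 1.339×10^4 K.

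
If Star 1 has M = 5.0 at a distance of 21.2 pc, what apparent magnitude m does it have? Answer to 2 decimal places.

m = M + 5 log₁₀(d/10 pc) = 5.0 + 5 log₁₀(21.2/10)
  = 5.0 + 5 × 0.326 = 5.0 + 1.63 = 6.63.

6.63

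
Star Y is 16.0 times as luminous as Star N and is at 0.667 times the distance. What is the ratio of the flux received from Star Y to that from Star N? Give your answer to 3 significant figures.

36.0

F = L/(4πd²), so F_Y/F_N = (L_Y/L_N) / (d_Y/d_N)²
= 16.0 / (0.667)² = 16.0 / 0.4449 = 35.96.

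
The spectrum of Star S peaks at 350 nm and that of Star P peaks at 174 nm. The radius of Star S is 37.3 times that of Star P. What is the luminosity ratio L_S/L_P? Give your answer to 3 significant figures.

85.0

Wien's law gives T ∝ 1/λ_max, so T_S/T_P = λ_P/λ_S = 174/350 = 0.4971.
Then L ∝ R²T⁴ gives L_S/L_P = (37.3)² × (0.4971)⁴ = 1391 × 0.06108 = 84.99.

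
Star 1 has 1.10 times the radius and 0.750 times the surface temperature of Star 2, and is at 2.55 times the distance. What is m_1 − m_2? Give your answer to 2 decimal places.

3.08

L_1/L_2 = (1.10)²(0.750)⁴ = 0.3829.
F_1/F_2 = (L_1/L_2)/(d_1/d_2)² = 0.3829/6.502 = 0.05888.
m_1 − m_2 = −2.5 log₁₀(0.05888) = 3.08.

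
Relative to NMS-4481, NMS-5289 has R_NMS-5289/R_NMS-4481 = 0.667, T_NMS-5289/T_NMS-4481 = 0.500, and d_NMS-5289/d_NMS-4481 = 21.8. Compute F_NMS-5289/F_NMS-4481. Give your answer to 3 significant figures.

5.85×10^-5

L_NMS-5289/L_NMS-4481 = (R_NMS-5289/R_NMS-4481)²(T_NMS-5289/T_NMS-4481)⁴ = (0.667)² × (0.500)⁴ = 0.02781.
F_NMS-5289/F_NMS-4481 = (L_NMS-5289/L_NMS-4481)/(d_NMS-5289/d_NMS-4481)² = 0.02781 / (21.8)² = 5.851×10^-5.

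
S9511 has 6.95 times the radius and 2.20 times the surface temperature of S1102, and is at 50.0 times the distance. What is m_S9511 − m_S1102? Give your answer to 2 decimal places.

0.86

L_S9511/L_S1102 = (6.95)²(2.20)⁴ = 1132.
F_S9511/F_S1102 = (L_S9511/L_S1102)/(d_S9511/d_S1102)² = 1132/2500 = 0.4526.
m_S9511 − m_S1102 = −2.5 log₁₀(0.4526) = 0.86.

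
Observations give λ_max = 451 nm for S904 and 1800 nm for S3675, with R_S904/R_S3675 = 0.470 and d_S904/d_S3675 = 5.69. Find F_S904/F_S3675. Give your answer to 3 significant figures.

Wien's law: T_S904/T_S3675 = λ_S3675/λ_S904 = 1800/451 = 3.991.
L_S904/L_S3675 = (R_S904/R_S3675)²(T_S904/T_S3675)⁴ = (0.470)²(3.991)⁴ = 56.05.
F_S904/F_S3675 = (L_S904/L_S3675)/(d_S904/d_S3675)² = 56.05/(5.69)² = 1.731.

1.73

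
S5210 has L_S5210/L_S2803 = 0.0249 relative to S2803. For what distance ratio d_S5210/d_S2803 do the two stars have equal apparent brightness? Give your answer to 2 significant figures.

0.16

Equal flux requires L_S5210/d_S5210² = L_S2803/d_S2803², so d_S5210/d_S2803 = √(L_S5210/L_S2803)
= √(0.0249) = 0.1578.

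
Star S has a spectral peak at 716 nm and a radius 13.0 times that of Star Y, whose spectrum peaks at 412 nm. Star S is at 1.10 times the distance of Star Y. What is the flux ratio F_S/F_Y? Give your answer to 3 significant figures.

Wien's law: T_S/T_Y = λ_Y/λ_S = 412/716 = 0.5754.
L_S/L_Y = (R_S/R_Y)²(T_S/T_Y)⁴ = (13.0)²(0.5754)⁴ = 18.53.
F_S/F_Y = (L_S/L_Y)/(d_S/d_Y)² = 18.53/(1.10)² = 15.31.

15.3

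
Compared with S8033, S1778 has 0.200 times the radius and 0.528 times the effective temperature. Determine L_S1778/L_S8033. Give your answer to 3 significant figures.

0.00311

From the Stefan–Boltzmann law, L ∝ R²T⁴, so
L_S1778/L_S8033 = (R_S1778/R_S8033)² (T_S1778/T_S8033)⁴ = (0.200)² × (0.528)⁴ = 0.04000 × 0.07772 = 0.003109.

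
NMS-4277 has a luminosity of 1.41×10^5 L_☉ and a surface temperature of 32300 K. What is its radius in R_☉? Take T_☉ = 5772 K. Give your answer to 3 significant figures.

R/R_☉ = √(L/L_☉) / (T/T_☉)² = √(1.41×10^5) / (5.596)²
       = 375.5 / 31.31 = 11.99.

12.0 R_☉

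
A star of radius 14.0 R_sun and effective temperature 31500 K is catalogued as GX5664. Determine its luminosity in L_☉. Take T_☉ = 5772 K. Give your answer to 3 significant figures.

L/L_☉ = (R/R_☉)² (T/T_☉)⁴ = (14.0)² × (31500/5772)⁴
       = 196.0 × (5.457)⁴ = 196.0 × 887.0 = 1.739×10^5.

1.74×10^5 L_☉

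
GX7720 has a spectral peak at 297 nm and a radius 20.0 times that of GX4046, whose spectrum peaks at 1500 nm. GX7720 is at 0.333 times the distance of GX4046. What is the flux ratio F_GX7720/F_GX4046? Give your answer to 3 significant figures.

Wien's law: T_GX7720/T_GX4046 = λ_GX4046/λ_GX7720 = 1500/297 = 5.051.
L_GX7720/L_GX4046 = (R_GX7720/R_GX4046)²(T_GX7720/T_GX4046)⁴ = (20.0)²(5.051)⁴ = 2.603×10^5.
F_GX7720/F_GX4046 = (L_GX7720/L_GX4046)/(d_GX7720/d_GX4046)² = 2.603×10^5/(0.333)² = 2.347×10^6.

2.35×10^6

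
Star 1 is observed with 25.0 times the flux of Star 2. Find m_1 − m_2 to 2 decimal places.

-3.49

m_1 − m_2 = −2.5 log₁₀(F_1/F_2) = −2.5 log₁₀(25.0) = −2.5 × (1.398) = -3.495.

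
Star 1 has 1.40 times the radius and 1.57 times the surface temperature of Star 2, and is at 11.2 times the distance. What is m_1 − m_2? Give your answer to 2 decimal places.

2.56

L_1/L_2 = (1.40)²(1.57)⁴ = 11.91.
F_1/F_2 = (L_1/L_2)/(d_1/d_2)² = 11.91/125.4 = 0.09493.
m_1 − m_2 = −2.5 log₁₀(0.09493) = 2.56.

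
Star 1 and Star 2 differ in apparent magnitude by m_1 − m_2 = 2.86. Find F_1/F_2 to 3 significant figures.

0.0718

F_1/F_2 = 10^(−(m_1 − m_2)/2.5) = 10^(-2.86/2.5) = 10^-1.144 = 0.07178.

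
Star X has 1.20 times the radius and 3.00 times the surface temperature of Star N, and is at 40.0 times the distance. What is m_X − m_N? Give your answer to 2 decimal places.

2.84

L_X/L_N = (1.20)²(3.00)⁴ = 116.6.
F_X/F_N = (L_X/L_N)/(d_X/d_N)² = 116.6/1600 = 0.07290.
m_X − m_N = −2.5 log₁₀(0.07290) = 2.84.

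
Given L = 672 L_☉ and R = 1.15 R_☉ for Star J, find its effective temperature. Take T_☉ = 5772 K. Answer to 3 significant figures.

2.74×10^4 K

T/T_☉ = (L/L_☉)^(1/4) / (R/R_☉)^(1/2)
T = 5772 × (672)^(1/4) / √(1.15) = 5772 × 5.091 / 1.072 = 2.740×10^4 K.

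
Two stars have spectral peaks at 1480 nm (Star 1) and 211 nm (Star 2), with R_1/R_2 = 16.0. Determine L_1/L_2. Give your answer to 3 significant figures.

Wien's law gives T ∝ 1/λ_max, so T_1/T_2 = λ_2/λ_1 = 211/1480 = 0.1426.
Then L ∝ R²T⁴ gives L_1/L_2 = (16.0)² × (0.1426)⁴ = 256.0 × 4.131×10^-4 = 0.1058.

0.106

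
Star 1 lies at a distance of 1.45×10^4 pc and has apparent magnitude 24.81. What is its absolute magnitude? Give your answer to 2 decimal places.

M = m − 5 log₁₀(d/10 pc) = 24.81 − 5 log₁₀(1.45×10^4/10)
  = 24.81 − 5 × 3.161 = 24.81 − 15.81 = 9.00.

9.00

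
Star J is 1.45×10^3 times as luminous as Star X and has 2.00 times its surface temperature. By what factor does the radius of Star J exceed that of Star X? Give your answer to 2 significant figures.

L ∝ R²T⁴ gives R ∝ √L / T², so
R_J/R_X = √(1.45×10^3) / (2.00)² = 38.08 / 4.000 = 9.520.

9.5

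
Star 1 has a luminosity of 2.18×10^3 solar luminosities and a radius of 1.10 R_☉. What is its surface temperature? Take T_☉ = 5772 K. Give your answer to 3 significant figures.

3.76×10^4 K

T/T_☉ = (L/L_☉)^(1/4) / (R/R_☉)^(1/2)
T = 5772 × (2.18×10^3)^(1/4) / √(1.10) = 5772 × 6.833 / 1.049 = 3.760×10^4 K.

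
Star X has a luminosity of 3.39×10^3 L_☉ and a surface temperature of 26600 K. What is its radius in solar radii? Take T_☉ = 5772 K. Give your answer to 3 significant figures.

R/R_☉ = √(L/L_☉) / (T/T_☉)² = √(3.39×10^3) / (4.608)²
       = 58.22 / 21.24 = 2.742.

2.74 solar radii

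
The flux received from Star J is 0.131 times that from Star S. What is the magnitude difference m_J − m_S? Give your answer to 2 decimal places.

m_J − m_S = −2.5 log₁₀(F_J/F_S) = −2.5 log₁₀(0.131) = −2.5 × (-0.883) = 2.207.

2.21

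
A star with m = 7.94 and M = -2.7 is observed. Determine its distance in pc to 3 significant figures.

1.34×10^3 pc

m − M = 5 log₁₀(d/10 pc)
7.94 − (-2.7) = 10.64 = 5 log₁₀(d/10)
d = 10 × 10^(10.64/5) = 10 × 10^2.128 = 1343 pc.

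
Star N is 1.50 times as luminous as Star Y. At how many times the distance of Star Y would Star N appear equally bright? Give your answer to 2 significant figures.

Equal flux requires L_N/d_N² = L_Y/d_Y², so d_N/d_Y = √(L_N/L_Y)
= √(1.50) = 1.225.

1.2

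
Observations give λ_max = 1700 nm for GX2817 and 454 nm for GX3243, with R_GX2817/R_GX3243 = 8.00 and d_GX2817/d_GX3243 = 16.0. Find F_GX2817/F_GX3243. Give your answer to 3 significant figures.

0.00127

Wien's law: T_GX2817/T_GX3243 = λ_GX3243/λ_GX2817 = 454/1700 = 0.2671.
L_GX2817/L_GX3243 = (R_GX2817/R_GX3243)²(T_GX2817/T_GX3243)⁴ = (8.00)²(0.2671)⁴ = 0.3255.
F_GX2817/F_GX3243 = (L_GX2817/L_GX3243)/(d_GX2817/d_GX3243)² = 0.3255/(16.0)² = 0.001272.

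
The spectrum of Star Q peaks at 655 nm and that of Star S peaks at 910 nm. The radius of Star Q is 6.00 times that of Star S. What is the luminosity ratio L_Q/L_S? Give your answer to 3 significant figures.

134

Wien's law gives T ∝ 1/λ_max, so T_Q/T_S = λ_S/λ_Q = 910/655 = 1.389.
Then L ∝ R²T⁴ gives L_Q/L_S = (6.00)² × (1.389)⁴ = 36.00 × 3.726 = 134.1.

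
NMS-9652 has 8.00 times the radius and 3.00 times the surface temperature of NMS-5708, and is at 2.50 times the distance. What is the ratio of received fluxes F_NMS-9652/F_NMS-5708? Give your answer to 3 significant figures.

L_NMS-9652/L_NMS-5708 = (R_NMS-9652/R_NMS-5708)²(T_NMS-9652/T_NMS-5708)⁴ = (8.00)² × (3.00)⁴ = 5184.
F_NMS-9652/F_NMS-5708 = (L_NMS-9652/L_NMS-5708)/(d_NMS-9652/d_NMS-5708)² = 5184 / (2.50)² = 829.4.

829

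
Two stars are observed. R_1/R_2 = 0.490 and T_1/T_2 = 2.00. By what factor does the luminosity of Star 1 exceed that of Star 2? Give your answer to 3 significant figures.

3.84

From the Stefan–Boltzmann law, L ∝ R²T⁴, so
L_1/L_2 = (R_1/R_2)² (T_1/T_2)⁴ = (0.490)² × (2.00)⁴ = 0.2401 × 16.00 = 3.842.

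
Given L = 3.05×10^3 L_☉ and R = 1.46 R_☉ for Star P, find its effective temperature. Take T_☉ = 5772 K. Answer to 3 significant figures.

T/T_☉ = (L/L_☉)^(1/4) / (R/R_☉)^(1/2)
T = 5772 × (3.05×10^3)^(1/4) / √(1.46) = 5772 × 7.431 / 1.208 = 3.550×10^4 K.

3.55×10^4 K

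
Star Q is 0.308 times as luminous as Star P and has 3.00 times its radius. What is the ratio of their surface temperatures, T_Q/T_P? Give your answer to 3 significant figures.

L ∝ R²T⁴ gives T ∝ (L/R²)^(1/4), so
T_Q/T_P = (0.308 / 3.00²)^(1/4) = (0.03422)^(1/4) = 0.4301.

0.430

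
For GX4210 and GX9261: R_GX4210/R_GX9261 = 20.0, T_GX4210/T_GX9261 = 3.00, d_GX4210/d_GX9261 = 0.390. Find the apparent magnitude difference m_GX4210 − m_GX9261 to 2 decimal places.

-13.32

L_GX4210/L_GX9261 = (20.0)²(3.00)⁴ = 3.240×10^4.
F_GX4210/F_GX9261 = (L_GX4210/L_GX9261)/(d_GX4210/d_GX9261)² = 3.240×10^4/0.1521 = 2.130×10^5.
m_GX4210 − m_GX9261 = −2.5 log₁₀(2.130×10^5) = -13.32.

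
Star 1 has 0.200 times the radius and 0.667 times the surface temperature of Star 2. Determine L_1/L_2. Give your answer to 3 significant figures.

0.00792

From the Stefan–Boltzmann law, L ∝ R²T⁴, so
L_1/L_2 = (R_1/R_2)² (T_1/T_2)⁴ = (0.200)² × (0.667)⁴ = 0.04000 × 0.1979 = 0.007917.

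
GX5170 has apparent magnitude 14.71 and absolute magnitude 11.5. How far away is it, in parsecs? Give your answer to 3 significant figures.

43.9 pc

m − M = 5 log₁₀(d/10 pc)
14.71 − (11.5) = 3.21 = 5 log₁₀(d/10)
d = 10 × 10^(3.21/5) = 10 × 10^0.642 = 43.85 pc.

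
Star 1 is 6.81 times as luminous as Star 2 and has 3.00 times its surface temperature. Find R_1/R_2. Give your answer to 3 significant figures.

0.290

L ∝ R²T⁴ gives R ∝ √L / T², so
R_1/R_2 = √(6.81) / (3.00)² = 2.610 / 9.000 = 0.2900.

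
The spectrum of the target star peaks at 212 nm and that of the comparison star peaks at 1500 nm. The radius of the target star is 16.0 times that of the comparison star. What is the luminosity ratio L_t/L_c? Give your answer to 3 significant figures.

Wien's law gives T ∝ 1/λ_max, so T_t/T_c = λ_c/λ_t = 1500/212 = 7.075.
Then L ∝ R²T⁴ gives L_t/L_c = (16.0)² × (7.075)⁴ = 256.0 × 2506 = 6.416×10^5.

6.42×10^5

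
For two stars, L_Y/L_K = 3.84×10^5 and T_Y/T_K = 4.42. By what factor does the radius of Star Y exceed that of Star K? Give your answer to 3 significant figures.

31.7

L ∝ R²T⁴ gives R ∝ √L / T², so
R_Y/R_K = √(3.84×10^5) / (4.42)² = 619.7 / 19.54 = 31.72.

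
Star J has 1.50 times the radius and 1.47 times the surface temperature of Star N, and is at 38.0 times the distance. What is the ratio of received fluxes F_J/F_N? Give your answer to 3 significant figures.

L_J/L_N = (R_J/R_N)²(T_J/T_N)⁴ = (1.50)² × (1.47)⁴ = 10.51.
F_J/F_N = (L_J/L_N)/(d_J/d_N)² = 10.51 / (38.0)² = 0.007276.

0.00728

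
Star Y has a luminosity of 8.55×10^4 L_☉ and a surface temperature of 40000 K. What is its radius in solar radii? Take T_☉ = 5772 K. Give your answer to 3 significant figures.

R/R_☉ = √(L/L_☉) / (T/T_☉)² = √(8.55×10^4) / (6.930)²
       = 292.4 / 48.02 = 6.089.

6.09 solar radii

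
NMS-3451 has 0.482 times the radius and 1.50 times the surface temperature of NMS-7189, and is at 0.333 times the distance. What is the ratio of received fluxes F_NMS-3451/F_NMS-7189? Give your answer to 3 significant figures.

10.6

L_NMS-3451/L_NMS-7189 = (R_NMS-3451/R_NMS-7189)²(T_NMS-3451/T_NMS-7189)⁴ = (0.482)² × (1.50)⁴ = 1.176.
F_NMS-3451/F_NMS-7189 = (L_NMS-3451/L_NMS-7189)/(d_NMS-3451/d_NMS-7189)² = 1.176 / (0.333)² = 10.61.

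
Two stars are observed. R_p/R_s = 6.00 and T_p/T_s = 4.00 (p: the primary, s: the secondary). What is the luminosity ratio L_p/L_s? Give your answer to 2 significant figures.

9.2×10^3

From the Stefan–Boltzmann law, L ∝ R²T⁴, so
L_p/L_s = (R_p/R_s)² (T_p/T_s)⁴ = (6.00)² × (4.00)⁴ = 36.00 × 256.0 = 9216.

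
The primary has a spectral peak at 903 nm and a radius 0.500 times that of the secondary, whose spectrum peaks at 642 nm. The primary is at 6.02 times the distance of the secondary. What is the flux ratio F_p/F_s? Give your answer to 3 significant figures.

Wien's law: T_p/T_s = λ_s/λ_p = 642/903 = 0.7110.
L_p/L_s = (R_p/R_s)²(T_p/T_s)⁴ = (0.500)²(0.7110)⁴ = 0.06387.
F_p/F_s = (L_p/L_s)/(d_p/d_s)² = 0.06387/(6.02)² = 0.001763.

0.00176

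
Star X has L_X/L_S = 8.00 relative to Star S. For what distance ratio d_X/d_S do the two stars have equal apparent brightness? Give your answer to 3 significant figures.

Equal flux requires L_X/d_X² = L_S/d_S², so d_X/d_S = √(L_X/L_S)
= √(8.00) = 2.828.

2.83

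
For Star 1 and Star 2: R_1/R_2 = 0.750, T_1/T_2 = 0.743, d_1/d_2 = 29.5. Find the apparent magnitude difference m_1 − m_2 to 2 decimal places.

9.26

L_1/L_2 = (0.750)²(0.743)⁴ = 0.1714.
F_1/F_2 = (L_1/L_2)/(d_1/d_2)² = 0.1714/870.2 = 1.970×10^-4.
m_1 − m_2 = −2.5 log₁₀(1.970×10^-4) = 9.26.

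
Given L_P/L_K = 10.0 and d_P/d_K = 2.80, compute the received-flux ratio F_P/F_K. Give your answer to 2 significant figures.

F = L/(4πd²), so F_P/F_K = (L_P/L_K) / (d_P/d_K)²
= 10.0 / (2.80)² = 10.0 / 7.840 = 1.276.

1.3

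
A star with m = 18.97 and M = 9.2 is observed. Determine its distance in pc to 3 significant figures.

899 pc

m − M = 5 log₁₀(d/10 pc)
18.97 − (9.2) = 9.77 = 5 log₁₀(d/10)
d = 10 × 10^(9.77/5) = 10 × 10^1.954 = 899.5 pc.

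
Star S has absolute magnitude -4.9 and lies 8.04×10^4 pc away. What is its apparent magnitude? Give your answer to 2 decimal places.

m = M + 5 log₁₀(d/10 pc) = -4.9 + 5 log₁₀(8.04×10^4/10)
  = -4.9 + 5 × 3.905 = -4.9 + 19.53 = 14.63.

14.63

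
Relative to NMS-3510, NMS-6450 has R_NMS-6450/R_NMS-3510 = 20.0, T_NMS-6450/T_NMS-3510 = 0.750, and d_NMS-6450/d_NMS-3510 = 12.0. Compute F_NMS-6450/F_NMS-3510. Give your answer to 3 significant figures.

L_NMS-6450/L_NMS-3510 = (R_NMS-6450/R_NMS-3510)²(T_NMS-6450/T_NMS-3510)⁴ = (20.0)² × (0.750)⁴ = 126.6.
F_NMS-6450/F_NMS-3510 = (L_NMS-6450/L_NMS-3510)/(d_NMS-6450/d_NMS-3510)² = 126.6 / (12.0)² = 0.8789.

0.879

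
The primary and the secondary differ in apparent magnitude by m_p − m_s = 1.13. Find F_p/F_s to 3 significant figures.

F_p/F_s = 10^(−(m_p − m_s)/2.5) = 10^(-1.13/2.5) = 10^-0.452 = 0.3532.

0.353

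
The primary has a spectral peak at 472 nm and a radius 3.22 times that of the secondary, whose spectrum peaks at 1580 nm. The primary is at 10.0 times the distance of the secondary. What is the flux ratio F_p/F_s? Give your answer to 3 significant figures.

13.0

Wien's law: T_p/T_s = λ_s/λ_p = 1580/472 = 3.347.
L_p/L_s = (R_p/R_s)²(T_p/T_s)⁴ = (3.22)²(3.347)⁴ = 1302.
F_p/F_s = (L_p/L_s)/(d_p/d_s)² = 1302/(10.0)² = 13.02.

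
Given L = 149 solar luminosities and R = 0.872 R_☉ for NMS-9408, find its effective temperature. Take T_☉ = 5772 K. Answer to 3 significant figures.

T/T_☉ = (L/L_☉)^(1/4) / (R/R_☉)^(1/2)
T = 5772 × (149)^(1/4) / √(0.872) = 5772 × 3.494 / 0.9338 = 2.160×10^4 K.

2.16×10^4 K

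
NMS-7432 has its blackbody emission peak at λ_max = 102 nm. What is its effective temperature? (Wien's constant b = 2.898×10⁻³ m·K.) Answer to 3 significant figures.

T = b/λ_max = 2.898×10⁻³ / (102×10⁻⁹) = 2.841×10^4 K.

2.84×10^4 K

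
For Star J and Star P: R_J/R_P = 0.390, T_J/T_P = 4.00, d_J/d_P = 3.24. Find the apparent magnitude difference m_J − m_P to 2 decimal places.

-1.42

L_J/L_P = (0.390)²(4.00)⁴ = 38.94.
F_J/F_P = (L_J/L_P)/(d_J/d_P)² = 38.94/10.50 = 3.709.
m_J − m_P = −2.5 log₁₀(3.709) = -1.42.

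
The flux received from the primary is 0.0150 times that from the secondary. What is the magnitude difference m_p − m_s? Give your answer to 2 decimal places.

4.56

m_p − m_s = −2.5 log₁₀(F_p/F_s) = −2.5 log₁₀(0.0150) = −2.5 × (-1.824) = 4.560.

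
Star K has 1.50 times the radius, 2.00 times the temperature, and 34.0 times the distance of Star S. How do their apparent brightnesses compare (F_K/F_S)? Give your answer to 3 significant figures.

0.0311

L_K/L_S = (R_K/R_S)²(T_K/T_S)⁴ = (1.50)² × (2.00)⁴ = 36.00.
F_K/F_S = (L_K/L_S)/(d_K/d_S)² = 36.00 / (34.0)² = 0.03114.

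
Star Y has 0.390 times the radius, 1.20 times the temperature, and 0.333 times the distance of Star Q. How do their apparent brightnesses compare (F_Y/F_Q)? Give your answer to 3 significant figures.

2.84

L_Y/L_Q = (R_Y/R_Q)²(T_Y/T_Q)⁴ = (0.390)² × (1.20)⁴ = 0.3154.
F_Y/F_Q = (L_Y/L_Q)/(d_Y/d_Q)² = 0.3154 / (0.333)² = 2.844.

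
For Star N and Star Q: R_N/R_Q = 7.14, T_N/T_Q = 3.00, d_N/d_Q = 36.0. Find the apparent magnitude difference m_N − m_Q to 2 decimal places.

L_N/L_Q = (7.14)²(3.00)⁴ = 4129.
F_N/F_Q = (L_N/L_Q)/(d_N/d_Q)² = 4129/1296 = 3.186.
m_N − m_Q = −2.5 log₁₀(3.186) = -1.26.

-1.26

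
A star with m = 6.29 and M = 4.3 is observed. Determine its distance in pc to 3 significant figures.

25.0 pc

m − M = 5 log₁₀(d/10 pc)
6.29 − (4.3) = 1.99 = 5 log₁₀(d/10)
d = 10 × 10^(1.99/5) = 10 × 10^0.398 = 25.00 pc.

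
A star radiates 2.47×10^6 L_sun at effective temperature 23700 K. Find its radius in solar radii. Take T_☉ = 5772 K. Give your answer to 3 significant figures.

R/R_☉ = √(L/L_☉) / (T/T_☉)² = √(2.47×10^6) / (4.106)²
       = 1572 / 16.86 = 93.22.

93.2 solar radii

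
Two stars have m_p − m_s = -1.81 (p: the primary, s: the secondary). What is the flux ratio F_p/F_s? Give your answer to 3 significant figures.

F_p/F_s = 10^(−(m_p − m_s)/2.5) = 10^(1.81/2.5) = 10^0.724 = 5.297.

5.30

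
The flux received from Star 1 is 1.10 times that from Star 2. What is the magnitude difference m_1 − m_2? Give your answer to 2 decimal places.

m_1 − m_2 = −2.5 log₁₀(F_1/F_2) = −2.5 log₁₀(1.10) = −2.5 × (0.041) = -0.103.

-0.10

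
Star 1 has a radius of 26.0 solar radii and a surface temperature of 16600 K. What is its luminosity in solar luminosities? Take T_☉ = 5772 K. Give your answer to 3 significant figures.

4.62×10^4 solar luminosities

L/L_☉ = (R/R_☉)² (T/T_☉)⁴ = (26.0)² × (16600/5772)⁴
       = 676.0 × (2.876)⁴ = 676.0 × 68.41 = 4.625×10^4.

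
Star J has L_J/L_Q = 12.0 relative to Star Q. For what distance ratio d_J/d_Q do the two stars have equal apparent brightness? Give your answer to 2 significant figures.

3.5

Equal flux requires L_J/d_J² = L_Q/d_Q², so d_J/d_Q = √(L_J/L_Q)
= √(12.0) = 3.464.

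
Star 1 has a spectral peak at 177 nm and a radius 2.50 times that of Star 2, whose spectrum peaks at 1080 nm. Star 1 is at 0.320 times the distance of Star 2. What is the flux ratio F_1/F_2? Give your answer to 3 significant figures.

Wien's law: T_1/T_2 = λ_2/λ_1 = 1080/177 = 6.102.
L_1/L_2 = (R_1/R_2)²(T_1/T_2)⁴ = (2.50)²(6.102)⁴ = 8663.
F_1/F_2 = (L_1/L_2)/(d_1/d_2)² = 8663/(0.320)² = 8.460×10^4.

8.46×10^4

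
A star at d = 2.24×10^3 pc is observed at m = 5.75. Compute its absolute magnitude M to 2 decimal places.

-6.00

M = m − 5 log₁₀(d/10 pc) = 5.75 − 5 log₁₀(2.24×10^3/10)
  = 5.75 − 5 × 2.350 = 5.75 − 11.75 = -6.00.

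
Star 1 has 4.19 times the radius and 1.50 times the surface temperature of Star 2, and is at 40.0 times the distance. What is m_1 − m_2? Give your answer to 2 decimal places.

L_1/L_2 = (4.19)²(1.50)⁴ = 88.88.
F_1/F_2 = (L_1/L_2)/(d_1/d_2)² = 88.88/1600 = 0.05555.
m_1 − m_2 = −2.5 log₁₀(0.05555) = 3.14.

3.14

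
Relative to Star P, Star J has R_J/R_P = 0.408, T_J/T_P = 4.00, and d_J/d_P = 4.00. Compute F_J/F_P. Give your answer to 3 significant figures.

2.66

L_J/L_P = (R_J/R_P)²(T_J/T_P)⁴ = (0.408)² × (4.00)⁴ = 42.61.
F_J/F_P = (L_J/L_P)/(d_J/d_P)² = 42.61 / (4.00)² = 2.663.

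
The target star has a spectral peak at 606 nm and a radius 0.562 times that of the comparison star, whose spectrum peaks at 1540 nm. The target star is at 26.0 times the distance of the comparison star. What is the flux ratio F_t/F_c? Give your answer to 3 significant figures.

0.0195

Wien's law: T_t/T_c = λ_c/λ_t = 1540/606 = 2.541.
L_t/L_c = (R_t/R_c)²(T_t/T_c)⁴ = (0.562)²(2.541)⁴ = 13.17.
F_t/F_c = (L_t/L_c)/(d_t/d_c)² = 13.17/(26.0)² = 0.01949.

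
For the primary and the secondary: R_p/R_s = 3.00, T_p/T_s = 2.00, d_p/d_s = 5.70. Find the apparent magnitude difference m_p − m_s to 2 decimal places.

L_p/L_s = (3.00)²(2.00)⁴ = 144.0.
F_p/F_s = (L_p/L_s)/(d_p/d_s)² = 144.0/32.49 = 4.432.
m_p − m_s = −2.5 log₁₀(4.432) = -1.62.

-1.62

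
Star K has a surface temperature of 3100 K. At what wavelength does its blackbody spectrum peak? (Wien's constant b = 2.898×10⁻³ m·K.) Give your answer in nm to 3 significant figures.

λ_max = b/T = 2.898×10⁻³ / 3100 = 9.35×10^-7 m = 934.8 nm.

935 nm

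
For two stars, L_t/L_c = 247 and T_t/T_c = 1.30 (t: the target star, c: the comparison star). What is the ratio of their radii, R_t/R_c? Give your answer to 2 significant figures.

9.3

L ∝ R²T⁴ gives R ∝ √L / T², so
R_t/R_c = √(247) / (1.30)² = 15.72 / 1.690 = 9.300.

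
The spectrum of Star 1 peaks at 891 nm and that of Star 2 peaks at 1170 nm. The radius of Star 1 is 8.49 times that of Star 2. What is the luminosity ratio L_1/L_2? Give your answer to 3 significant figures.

Wien's law gives T ∝ 1/λ_max, so T_1/T_2 = λ_2/λ_1 = 1170/891 = 1.313.
Then L ∝ R²T⁴ gives L_1/L_2 = (8.49)² × (1.313)⁴ = 72.08 × 2.973 = 214.3.

214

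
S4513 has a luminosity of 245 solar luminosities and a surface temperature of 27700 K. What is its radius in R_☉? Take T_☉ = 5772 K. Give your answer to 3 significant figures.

0.680 R_☉

R/R_☉ = √(L/L_☉) / (T/T_☉)² = √(245) / (4.799)²
       = 15.65 / 23.03 = 0.6796.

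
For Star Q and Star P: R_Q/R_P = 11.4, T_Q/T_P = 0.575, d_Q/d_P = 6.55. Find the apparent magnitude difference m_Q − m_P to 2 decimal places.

1.20

L_Q/L_P = (11.4)²(0.575)⁴ = 14.21.
F_Q/F_P = (L_Q/L_P)/(d_Q/d_P)² = 14.21/42.90 = 0.3311.
m_Q − m_P = −2.5 log₁₀(0.3311) = 1.20.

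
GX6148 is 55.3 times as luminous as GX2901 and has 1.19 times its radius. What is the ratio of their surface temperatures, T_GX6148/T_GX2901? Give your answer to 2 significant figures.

L ∝ R²T⁴ gives T ∝ (L/R²)^(1/4), so
T_GX6148/T_GX2901 = (55.3 / 1.19²)^(1/4) = (39.05)^(1/4) = 2.500.

2.5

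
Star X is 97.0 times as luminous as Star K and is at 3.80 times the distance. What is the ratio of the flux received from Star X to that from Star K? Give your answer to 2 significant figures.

6.7

F = L/(4πd²), so F_X/F_K = (L_X/L_K) / (d_X/d_K)²
= 97.0 / (3.80)² = 97.0 / 14.44 = 6.717.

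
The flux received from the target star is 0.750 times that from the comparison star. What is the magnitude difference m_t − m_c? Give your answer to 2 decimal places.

0.31

m_t − m_c = −2.5 log₁₀(F_t/F_c) = −2.5 log₁₀(0.750) = −2.5 × (-0.125) = 0.312.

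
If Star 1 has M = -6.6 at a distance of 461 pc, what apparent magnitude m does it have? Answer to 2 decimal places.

m = M + 5 log₁₀(d/10 pc) = -6.6 + 5 log₁₀(461/10)
  = -6.6 + 5 × 1.664 = -6.6 + 8.32 = 1.72.

1.72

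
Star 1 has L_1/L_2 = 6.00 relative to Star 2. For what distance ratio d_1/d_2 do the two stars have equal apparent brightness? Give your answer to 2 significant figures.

2.4

Equal flux requires L_1/d_1² = L_2/d_2², so d_1/d_2 = √(L_1/L_2)
= √(6.00) = 2.449.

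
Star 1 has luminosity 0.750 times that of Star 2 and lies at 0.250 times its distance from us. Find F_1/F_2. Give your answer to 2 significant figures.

12

F = L/(4πd²), so F_1/F_2 = (L_1/L_2) / (d_1/d_2)²
= 0.750 / (0.250)² = 0.750 / 0.06250 = 12.00.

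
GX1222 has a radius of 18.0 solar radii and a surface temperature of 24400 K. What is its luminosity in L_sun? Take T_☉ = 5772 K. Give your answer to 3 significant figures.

1.03×10^5 L_sun

L/L_☉ = (R/R_☉)² (T/T_☉)⁴ = (18.0)² × (24400/5772)⁴
       = 324.0 × (4.227)⁴ = 324.0 × 319.3 = 1.035×10^5.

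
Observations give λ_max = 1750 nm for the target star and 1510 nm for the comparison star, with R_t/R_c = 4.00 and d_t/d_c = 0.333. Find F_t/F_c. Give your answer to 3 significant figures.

Wien's law: T_t/T_c = λ_c/λ_t = 1510/1750 = 0.8629.
L_t/L_c = (R_t/R_c)²(T_t/T_c)⁴ = (4.00)²(0.8629)⁴ = 8.869.
F_t/F_c = (L_t/L_c)/(d_t/d_c)² = 8.869/(0.333)² = 79.98.

80.0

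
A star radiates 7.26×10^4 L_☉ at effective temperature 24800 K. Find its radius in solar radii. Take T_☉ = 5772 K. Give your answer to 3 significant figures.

R/R_☉ = √(L/L_☉) / (T/T_☉)² = √(7.26×10^4) / (4.297)²
       = 269.4 / 18.46 = 14.60.

14.6 solar radii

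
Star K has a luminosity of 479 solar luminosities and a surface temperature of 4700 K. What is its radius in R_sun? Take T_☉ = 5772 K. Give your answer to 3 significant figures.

R/R_☉ = √(L/L_☉) / (T/T_☉)² = √(479) / (0.8143)²
       = 21.89 / 0.6630 = 33.01.

33.0 R_sun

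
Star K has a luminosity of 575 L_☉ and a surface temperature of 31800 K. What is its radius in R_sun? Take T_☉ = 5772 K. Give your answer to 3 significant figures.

0.790 R_sun

R/R_☉ = √(L/L_☉) / (T/T_☉)² = √(575) / (5.509)²
       = 23.98 / 30.35 = 0.7900.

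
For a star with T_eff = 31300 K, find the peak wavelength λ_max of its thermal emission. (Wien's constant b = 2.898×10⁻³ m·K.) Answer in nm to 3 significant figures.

92.6 nm

λ_max = b/T = 2.898×10⁻³ / 31300 = 9.26×10^-8 m = 92.59 nm.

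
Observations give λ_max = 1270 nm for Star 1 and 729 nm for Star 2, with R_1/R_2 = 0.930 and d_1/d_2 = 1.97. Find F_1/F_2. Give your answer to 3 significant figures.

0.0242

Wien's law: T_1/T_2 = λ_2/λ_1 = 729/1270 = 0.5740.
L_1/L_2 = (R_1/R_2)²(T_1/T_2)⁴ = (0.930)²(0.5740)⁴ = 0.09390.
F_1/F_2 = (L_1/L_2)/(d_1/d_2)² = 0.09390/(1.97)² = 0.02420.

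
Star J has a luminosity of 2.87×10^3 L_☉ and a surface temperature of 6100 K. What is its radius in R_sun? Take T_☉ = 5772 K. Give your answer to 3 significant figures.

48.0 R_sun

R/R_☉ = √(L/L_☉) / (T/T_☉)² = √(2.87×10^3) / (1.057)²
       = 53.57 / 1.117 = 47.97.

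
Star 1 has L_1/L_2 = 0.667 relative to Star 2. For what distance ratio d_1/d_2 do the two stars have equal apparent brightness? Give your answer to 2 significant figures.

Equal flux requires L_1/d_1² = L_2/d_2², so d_1/d_2 = √(L_1/L_2)
= √(0.667) = 0.8167.

0.82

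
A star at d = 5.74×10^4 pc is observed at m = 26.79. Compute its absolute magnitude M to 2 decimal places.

M = m − 5 log₁₀(d/10 pc) = 26.79 − 5 log₁₀(5.74×10^4/10)
  = 26.79 − 5 × 3.759 = 26.79 − 18.79 = 8.00.

8.00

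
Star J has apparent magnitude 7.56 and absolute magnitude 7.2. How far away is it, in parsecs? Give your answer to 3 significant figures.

m − M = 5 log₁₀(d/10 pc)
7.56 − (7.2) = 0.36 = 5 log₁₀(d/10)
d = 10 × 10^(0.36/5) = 10 × 10^0.072 = 11.80 pc.

11.8 pc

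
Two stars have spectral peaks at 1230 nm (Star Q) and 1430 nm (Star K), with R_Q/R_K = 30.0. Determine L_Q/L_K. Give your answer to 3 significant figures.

Wien's law gives T ∝ 1/λ_max, so T_Q/T_K = λ_K/λ_Q = 1430/1230 = 1.163.
Then L ∝ R²T⁴ gives L_Q/L_K = (30.0)² × (1.163)⁴ = 900.0 × 1.827 = 1644.

1.64×10^3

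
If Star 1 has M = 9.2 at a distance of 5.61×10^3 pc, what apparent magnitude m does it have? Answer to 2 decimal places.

22.94

m = M + 5 log₁₀(d/10 pc) = 9.2 + 5 log₁₀(5.61×10^3/10)
  = 9.2 + 5 × 2.749 = 9.2 + 13.74 = 22.94.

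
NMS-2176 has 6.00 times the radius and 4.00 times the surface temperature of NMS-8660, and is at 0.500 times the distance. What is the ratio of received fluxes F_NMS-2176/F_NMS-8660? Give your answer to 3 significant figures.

3.69×10^4

L_NMS-2176/L_NMS-8660 = (R_NMS-2176/R_NMS-8660)²(T_NMS-2176/T_NMS-8660)⁴ = (6.00)² × (4.00)⁴ = 9216.
F_NMS-2176/F_NMS-8660 = (L_NMS-2176/L_NMS-8660)/(d_NMS-2176/d_NMS-8660)² = 9216 / (0.500)² = 3.686×10^4.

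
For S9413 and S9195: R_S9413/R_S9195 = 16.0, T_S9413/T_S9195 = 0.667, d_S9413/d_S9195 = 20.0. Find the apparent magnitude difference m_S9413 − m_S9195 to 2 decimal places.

L_S9413/L_S9195 = (16.0)²(0.667)⁴ = 50.67.
F_S9413/F_S9195 = (L_S9413/L_S9195)/(d_S9413/d_S9195)² = 50.67/400.0 = 0.1267.
m_S9413 − m_S9195 = −2.5 log₁₀(0.1267) = 2.24.

2.24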